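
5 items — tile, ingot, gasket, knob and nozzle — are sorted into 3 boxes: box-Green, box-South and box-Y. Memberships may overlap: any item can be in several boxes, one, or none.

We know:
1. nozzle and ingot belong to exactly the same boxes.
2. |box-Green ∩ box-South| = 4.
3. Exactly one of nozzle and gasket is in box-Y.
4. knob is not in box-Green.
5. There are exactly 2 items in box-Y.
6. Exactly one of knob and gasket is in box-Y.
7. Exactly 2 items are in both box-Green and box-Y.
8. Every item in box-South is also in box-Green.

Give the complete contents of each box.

box-Green = {gasket, ingot, nozzle, tile}; box-South = {gasket, ingot, nozzle, tile}; box-Y = {gasket, tile}

From (4): knob ∉ box-Green.
(8) contrapositive: knob ∉ box-South.
Suppose tile ∉ box-Green: no assignment then satisfies all the clues, so tile ∈ box-Green.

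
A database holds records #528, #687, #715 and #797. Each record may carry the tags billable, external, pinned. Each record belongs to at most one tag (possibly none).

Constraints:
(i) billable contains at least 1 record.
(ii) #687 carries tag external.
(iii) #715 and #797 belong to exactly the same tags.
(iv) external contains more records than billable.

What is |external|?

3

From (ii): #687 ∈ external.
Suppose #528 ∉ billable: no assignment then satisfies all the clues, so #528 ∈ billable.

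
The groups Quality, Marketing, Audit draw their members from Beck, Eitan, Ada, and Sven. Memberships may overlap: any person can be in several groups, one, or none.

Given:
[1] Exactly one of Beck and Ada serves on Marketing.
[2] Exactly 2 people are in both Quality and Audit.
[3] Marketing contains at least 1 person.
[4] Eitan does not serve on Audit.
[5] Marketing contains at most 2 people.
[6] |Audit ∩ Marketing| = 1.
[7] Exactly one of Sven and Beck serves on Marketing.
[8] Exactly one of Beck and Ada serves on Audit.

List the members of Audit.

Audit = {Beck, Sven}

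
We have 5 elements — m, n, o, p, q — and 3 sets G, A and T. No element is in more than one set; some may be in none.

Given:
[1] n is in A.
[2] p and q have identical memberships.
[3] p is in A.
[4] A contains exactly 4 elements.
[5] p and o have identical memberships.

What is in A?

From (1): n ∈ A.
From (3): p ∈ A.
(2): q matches p: q ∉ G.
(2): q matches p: q ∈ A.
(5): o matches p: o ∉ G.
(5): o matches p: o ∈ A.
(4): A already has 4, so the rest are out.

A = {n, o, p, q}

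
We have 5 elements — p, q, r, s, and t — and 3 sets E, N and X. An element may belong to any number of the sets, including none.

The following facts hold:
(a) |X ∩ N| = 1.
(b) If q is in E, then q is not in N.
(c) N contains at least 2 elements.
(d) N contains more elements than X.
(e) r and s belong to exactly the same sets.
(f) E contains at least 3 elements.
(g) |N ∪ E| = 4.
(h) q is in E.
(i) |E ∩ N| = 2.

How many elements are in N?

3

From (h): q ∈ E.
(b): q ∉ N.
Suppose p ∈ E: no assignment then satisfies all the clues, so p ∉ E.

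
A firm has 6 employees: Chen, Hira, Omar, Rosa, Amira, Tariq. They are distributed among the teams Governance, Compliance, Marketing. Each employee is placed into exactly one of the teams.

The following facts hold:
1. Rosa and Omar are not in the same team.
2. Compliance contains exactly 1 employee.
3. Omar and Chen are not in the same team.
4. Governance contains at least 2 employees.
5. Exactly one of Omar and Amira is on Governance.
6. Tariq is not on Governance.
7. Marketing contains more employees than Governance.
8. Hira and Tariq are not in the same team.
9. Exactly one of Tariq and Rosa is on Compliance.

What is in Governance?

Governance = {Hira, Omar}

From (6): Tariq ∉ Governance.
Suppose Chen ∈ Governance: no assignment then satisfies all the clues, so Chen ∉ Governance.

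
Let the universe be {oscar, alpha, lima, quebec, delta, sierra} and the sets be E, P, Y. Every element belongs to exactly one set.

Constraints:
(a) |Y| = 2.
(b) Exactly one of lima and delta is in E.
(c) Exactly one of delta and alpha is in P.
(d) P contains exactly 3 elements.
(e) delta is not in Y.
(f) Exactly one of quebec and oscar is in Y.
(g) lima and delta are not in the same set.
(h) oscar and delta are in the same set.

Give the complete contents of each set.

E = {lima}; P = {delta, oscar, sierra}; Y = {alpha, quebec}

From (e): delta ∉ Y.
(h): oscar matches delta: oscar ∉ Y.
(f) (exactly one): quebec ∈ Y.
Suppose oscar ∈ E: no assignment then satisfies all the clues, so oscar ∉ E.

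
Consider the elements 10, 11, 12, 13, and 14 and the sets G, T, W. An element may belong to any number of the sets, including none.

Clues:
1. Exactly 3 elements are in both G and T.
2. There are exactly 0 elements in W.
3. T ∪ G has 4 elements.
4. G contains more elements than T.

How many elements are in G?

4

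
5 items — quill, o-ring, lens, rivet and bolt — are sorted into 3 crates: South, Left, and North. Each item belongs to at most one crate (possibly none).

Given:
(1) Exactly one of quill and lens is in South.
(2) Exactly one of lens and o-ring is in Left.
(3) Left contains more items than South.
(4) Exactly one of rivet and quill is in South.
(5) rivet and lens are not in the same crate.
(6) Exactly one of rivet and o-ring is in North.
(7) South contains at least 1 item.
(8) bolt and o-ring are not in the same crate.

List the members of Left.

Left = {bolt, lens}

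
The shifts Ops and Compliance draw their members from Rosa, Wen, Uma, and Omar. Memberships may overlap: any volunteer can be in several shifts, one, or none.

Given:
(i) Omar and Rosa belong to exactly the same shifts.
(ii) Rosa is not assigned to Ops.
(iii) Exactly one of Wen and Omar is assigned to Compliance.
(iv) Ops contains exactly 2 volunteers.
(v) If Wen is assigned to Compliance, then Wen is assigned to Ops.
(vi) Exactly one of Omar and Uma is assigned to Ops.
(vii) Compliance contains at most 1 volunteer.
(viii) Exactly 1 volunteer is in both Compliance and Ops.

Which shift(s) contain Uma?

From (ii): Rosa ∉ Ops.
(i): Omar matches Rosa: Omar ∉ Ops.
(iv): only 2 candidates remain for Ops, so all are in.
Suppose Uma ∈ Compliance: no assignment then satisfies all the clues, so Uma ∉ Compliance.

Uma: Ops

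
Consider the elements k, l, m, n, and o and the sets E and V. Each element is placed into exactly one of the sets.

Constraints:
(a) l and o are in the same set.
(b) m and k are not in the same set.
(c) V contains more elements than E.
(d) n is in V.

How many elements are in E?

1

From (d): n ∈ V.
Suppose l ∈ E: no assignment then satisfies all the clues, so l ∉ E.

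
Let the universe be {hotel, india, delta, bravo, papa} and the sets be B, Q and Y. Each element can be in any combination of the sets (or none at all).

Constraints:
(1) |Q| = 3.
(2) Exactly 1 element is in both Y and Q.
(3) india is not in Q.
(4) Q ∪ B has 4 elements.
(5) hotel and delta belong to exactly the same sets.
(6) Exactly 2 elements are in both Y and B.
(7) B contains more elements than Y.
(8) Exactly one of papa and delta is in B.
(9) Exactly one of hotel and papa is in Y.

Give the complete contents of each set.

From (3): india ∉ Q.
Suppose hotel ∉ B: no assignment then satisfies all the clues, so hotel ∈ B.

B = {bravo, delta, hotel, india}; Q = {bravo, delta, hotel}; Y = {bravo, india, papa}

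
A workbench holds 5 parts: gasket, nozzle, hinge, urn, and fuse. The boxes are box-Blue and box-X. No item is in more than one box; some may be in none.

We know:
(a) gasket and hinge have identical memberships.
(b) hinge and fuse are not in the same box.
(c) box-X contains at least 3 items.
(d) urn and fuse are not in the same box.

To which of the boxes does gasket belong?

gasket: box-X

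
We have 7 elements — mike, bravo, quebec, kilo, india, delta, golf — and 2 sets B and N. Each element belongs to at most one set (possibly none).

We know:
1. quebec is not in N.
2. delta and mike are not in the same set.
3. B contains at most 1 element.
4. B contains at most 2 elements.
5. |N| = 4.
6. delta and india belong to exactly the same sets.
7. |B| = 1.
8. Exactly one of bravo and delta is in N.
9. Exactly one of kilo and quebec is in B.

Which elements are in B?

B = {quebec}

From (1): quebec ∉ N.
Suppose mike ∈ B: no assignment then satisfies all the clues, so mike ∉ B.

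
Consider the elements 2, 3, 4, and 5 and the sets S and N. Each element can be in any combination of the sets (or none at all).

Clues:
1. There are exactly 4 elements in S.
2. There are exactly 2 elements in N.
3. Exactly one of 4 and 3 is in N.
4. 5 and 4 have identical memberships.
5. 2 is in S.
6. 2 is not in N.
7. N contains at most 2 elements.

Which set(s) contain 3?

3: S

From (5): 2 ∈ S.
From (6): 2 ∉ N.
(1): only 4 candidates remain for S, so all are in.
Suppose 3 ∈ N: no assignment then satisfies all the clues, so 3 ∉ N.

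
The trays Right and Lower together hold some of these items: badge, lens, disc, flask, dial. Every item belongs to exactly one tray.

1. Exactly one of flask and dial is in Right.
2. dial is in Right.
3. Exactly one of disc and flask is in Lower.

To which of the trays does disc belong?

From (2): dial ∈ Right.
(1) (exactly one): flask ∉ Right.
Only one tray left: flask ∈ Lower.
(3) (exactly one): disc ∉ Lower.
Only one tray left: disc ∈ Right.

disc: Right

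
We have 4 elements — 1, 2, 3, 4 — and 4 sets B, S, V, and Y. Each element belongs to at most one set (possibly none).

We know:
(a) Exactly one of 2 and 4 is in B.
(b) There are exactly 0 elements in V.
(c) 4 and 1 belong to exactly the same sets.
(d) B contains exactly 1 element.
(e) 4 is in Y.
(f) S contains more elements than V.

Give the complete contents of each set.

From (e): 4 ∈ Y.
(a) (exactly one): 2 ∈ B.
(b): V already has 0, so the rest are out.
(c): 1 matches 4: 1 ∉ B.
(c): 1 matches 4: 1 ∉ S.
(c): 1 matches 4: 1 ∈ Y.
(d): B already has 1, so the rest are out.
Suppose 3 ∉ S: no assignment then satisfies all the clues, so 3 ∈ S.

B = {2}; S = {3}; V = {}; Y = {1, 4}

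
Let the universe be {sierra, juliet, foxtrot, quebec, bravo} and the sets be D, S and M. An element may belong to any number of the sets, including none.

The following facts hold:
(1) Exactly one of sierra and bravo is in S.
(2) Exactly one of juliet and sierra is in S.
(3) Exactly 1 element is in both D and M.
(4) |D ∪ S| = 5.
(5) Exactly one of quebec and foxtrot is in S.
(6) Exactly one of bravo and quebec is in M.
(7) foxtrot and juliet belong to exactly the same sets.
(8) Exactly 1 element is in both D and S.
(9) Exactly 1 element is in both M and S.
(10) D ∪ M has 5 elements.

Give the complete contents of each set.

D = {bravo, foxtrot, juliet, quebec}; S = {quebec, sierra}; M = {bravo, sierra}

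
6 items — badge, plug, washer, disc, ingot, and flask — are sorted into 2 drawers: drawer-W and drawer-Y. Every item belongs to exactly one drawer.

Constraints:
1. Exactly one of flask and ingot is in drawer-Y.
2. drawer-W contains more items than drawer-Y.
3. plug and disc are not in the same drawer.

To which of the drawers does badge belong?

badge: drawer-W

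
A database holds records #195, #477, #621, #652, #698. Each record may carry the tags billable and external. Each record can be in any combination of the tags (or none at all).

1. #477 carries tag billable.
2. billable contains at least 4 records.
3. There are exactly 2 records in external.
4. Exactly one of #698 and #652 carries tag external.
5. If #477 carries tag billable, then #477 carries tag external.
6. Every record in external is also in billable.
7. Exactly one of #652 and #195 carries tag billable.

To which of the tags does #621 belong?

#621: billable

From (1): #477 ∈ billable.
(5): #477 ∈ external.
Suppose #621 ∉ billable: no assignment then satisfies all the clues, so #621 ∈ billable.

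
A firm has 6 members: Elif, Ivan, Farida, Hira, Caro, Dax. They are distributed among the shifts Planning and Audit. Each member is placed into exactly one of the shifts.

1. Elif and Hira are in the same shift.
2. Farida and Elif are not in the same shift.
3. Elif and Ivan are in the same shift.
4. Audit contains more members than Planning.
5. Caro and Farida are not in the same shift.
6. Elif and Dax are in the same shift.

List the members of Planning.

Planning = {Farida}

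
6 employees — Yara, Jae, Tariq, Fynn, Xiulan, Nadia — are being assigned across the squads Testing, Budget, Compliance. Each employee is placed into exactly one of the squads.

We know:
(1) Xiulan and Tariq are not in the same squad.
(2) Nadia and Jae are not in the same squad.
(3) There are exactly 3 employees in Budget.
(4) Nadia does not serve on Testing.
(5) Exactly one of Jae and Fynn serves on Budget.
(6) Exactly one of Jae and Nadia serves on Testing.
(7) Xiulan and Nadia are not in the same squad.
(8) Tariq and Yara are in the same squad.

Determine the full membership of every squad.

Testing = {Jae, Xiulan}; Budget = {Fynn, Tariq, Yara}; Compliance = {Nadia}

From (4): Nadia ∉ Testing.
(6) (exactly one): Jae ∈ Testing.
(5) (exactly one): Fynn ∈ Budget.
Suppose Yara ∈ Testing: no assignment then satisfies all the clues, so Yara ∉ Testing.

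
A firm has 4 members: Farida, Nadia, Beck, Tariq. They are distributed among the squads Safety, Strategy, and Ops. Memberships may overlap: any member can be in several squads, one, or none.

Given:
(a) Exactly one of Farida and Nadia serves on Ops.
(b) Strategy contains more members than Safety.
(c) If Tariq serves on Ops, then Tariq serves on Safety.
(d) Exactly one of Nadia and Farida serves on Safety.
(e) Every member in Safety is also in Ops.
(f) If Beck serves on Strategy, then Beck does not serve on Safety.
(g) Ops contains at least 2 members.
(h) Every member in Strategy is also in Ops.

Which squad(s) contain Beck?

Beck: Ops, Strategy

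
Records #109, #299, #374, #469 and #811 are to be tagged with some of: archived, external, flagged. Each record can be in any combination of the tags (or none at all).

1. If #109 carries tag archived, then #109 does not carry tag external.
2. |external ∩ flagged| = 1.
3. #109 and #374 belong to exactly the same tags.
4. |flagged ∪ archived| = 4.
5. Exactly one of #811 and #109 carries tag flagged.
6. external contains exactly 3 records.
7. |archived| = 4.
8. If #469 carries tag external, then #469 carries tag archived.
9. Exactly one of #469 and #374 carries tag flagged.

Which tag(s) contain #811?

#811: external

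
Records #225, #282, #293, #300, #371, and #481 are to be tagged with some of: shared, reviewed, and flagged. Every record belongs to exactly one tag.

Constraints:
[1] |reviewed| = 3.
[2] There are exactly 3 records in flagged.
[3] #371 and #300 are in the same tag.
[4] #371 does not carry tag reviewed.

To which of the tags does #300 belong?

#300: flagged

From (4): #371 ∉ reviewed.
(3): #300 matches #371: #300 ∉ reviewed.
Suppose #300 ∈ shared: no assignment then satisfies all the clues, so #300 ∉ shared.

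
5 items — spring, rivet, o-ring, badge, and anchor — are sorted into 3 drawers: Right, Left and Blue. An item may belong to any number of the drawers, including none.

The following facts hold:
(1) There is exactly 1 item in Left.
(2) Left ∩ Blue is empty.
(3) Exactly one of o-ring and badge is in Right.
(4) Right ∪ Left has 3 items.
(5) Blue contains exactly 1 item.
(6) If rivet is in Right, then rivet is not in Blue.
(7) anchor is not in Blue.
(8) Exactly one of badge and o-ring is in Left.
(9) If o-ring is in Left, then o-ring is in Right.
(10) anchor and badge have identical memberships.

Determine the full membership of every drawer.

Right = {o-ring, rivet, spring}; Left = {o-ring}; Blue = {spring}

From (7): anchor ∉ Blue.
(10): badge matches anchor: badge ∉ Blue.
Suppose spring ∉ Right: no assignment then satisfies all the clues, so spring ∈ Right.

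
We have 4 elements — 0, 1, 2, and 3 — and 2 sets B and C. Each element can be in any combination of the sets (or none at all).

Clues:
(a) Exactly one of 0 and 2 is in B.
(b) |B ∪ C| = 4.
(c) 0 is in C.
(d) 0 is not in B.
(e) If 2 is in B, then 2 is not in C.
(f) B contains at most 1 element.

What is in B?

From (c): 0 ∈ C.
From (d): 0 ∉ B.
(a) (exactly one): 2 ∈ B.
(e): 2 ∉ C.
(f): B already has 1, so the rest are out.

B = {2}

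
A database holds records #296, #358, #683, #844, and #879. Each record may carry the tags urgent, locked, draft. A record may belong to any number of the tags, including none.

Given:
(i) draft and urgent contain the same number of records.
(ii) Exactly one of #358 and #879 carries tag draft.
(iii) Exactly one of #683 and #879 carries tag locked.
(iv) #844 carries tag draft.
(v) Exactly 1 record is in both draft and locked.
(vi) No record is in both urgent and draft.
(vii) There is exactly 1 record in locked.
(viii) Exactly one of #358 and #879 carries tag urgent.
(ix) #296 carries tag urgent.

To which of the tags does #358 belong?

#358: urgent

From (iv): #844 ∈ draft.
From (ix): #296 ∈ urgent.
(vi) (disjoint): #296 ∉ draft.
(vi) (disjoint): #844 ∉ urgent.
Suppose #358 ∉ urgent: no assignment then satisfies all the clues, so #358 ∈ urgent.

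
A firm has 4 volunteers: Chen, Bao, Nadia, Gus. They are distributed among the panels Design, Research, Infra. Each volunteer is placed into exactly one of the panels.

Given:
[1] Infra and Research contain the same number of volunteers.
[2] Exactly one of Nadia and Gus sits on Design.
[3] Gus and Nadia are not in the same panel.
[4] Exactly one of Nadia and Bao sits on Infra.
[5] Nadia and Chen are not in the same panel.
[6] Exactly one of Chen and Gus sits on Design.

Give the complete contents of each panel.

Design = {Bao, Gus}; Research = {Chen}; Infra = {Nadia}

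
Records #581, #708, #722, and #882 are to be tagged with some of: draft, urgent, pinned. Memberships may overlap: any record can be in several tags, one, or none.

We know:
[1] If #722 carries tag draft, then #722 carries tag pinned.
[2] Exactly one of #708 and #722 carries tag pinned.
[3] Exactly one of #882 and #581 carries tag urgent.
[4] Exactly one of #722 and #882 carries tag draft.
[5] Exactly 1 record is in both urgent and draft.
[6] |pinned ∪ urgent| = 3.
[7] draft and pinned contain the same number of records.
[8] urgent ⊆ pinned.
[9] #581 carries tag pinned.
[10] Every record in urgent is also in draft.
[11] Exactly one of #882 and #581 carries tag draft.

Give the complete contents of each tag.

From (9): #581 ∈ pinned.
Suppose #581 ∉ draft: no assignment then satisfies all the clues, so #581 ∈ draft.

draft = {#581, #708, #722}; urgent = {#581}; pinned = {#581, #722, #882}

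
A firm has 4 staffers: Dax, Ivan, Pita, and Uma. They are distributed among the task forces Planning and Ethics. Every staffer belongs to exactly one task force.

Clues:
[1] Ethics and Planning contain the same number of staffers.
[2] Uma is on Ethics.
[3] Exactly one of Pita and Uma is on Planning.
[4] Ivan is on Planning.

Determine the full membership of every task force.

Planning = {Ivan, Pita}; Ethics = {Dax, Uma}

From (2): Uma ∈ Ethics.
From (4): Ivan ∈ Planning.
(3) (exactly one): Pita ∈ Planning.
Suppose Dax ∈ Planning: no assignment then satisfies all the clues, so Dax ∉ Planning.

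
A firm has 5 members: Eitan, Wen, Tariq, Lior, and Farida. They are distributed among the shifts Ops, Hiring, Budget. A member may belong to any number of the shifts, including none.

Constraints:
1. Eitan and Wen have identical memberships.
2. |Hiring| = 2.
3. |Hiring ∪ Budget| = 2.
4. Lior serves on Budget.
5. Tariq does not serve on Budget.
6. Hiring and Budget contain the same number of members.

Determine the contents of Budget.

Budget = {Farida, Lior}

From (4): Lior ∈ Budget.
From (5): Tariq ∉ Budget.
Suppose Eitan ∈ Budget: no assignment then satisfies all the clues, so Eitan ∉ Budget.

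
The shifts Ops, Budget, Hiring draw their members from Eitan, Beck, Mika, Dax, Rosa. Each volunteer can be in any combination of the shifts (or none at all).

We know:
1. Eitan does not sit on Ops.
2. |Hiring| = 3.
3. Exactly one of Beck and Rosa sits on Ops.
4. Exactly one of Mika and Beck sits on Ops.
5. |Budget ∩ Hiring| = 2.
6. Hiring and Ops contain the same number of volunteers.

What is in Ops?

Ops = {Dax, Mika, Rosa}

From (1): Eitan ∉ Ops.
Suppose Beck ∈ Ops: no assignment then satisfies all the clues, so Beck ∉ Ops.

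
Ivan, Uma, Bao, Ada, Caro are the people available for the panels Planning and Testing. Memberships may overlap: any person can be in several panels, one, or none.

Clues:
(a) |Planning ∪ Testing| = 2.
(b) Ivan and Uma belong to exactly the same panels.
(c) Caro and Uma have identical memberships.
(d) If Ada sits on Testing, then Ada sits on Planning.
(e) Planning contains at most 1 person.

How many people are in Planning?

1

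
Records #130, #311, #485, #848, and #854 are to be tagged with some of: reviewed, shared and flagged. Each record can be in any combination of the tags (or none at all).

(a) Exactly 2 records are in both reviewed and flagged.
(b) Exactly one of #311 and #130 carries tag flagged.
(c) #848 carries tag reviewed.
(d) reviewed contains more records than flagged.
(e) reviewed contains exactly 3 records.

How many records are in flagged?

2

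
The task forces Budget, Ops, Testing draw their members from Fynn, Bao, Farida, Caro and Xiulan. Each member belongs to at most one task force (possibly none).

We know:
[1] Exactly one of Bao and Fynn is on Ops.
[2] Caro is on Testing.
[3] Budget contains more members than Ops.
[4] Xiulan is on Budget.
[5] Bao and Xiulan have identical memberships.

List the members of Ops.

Ops = {Fynn}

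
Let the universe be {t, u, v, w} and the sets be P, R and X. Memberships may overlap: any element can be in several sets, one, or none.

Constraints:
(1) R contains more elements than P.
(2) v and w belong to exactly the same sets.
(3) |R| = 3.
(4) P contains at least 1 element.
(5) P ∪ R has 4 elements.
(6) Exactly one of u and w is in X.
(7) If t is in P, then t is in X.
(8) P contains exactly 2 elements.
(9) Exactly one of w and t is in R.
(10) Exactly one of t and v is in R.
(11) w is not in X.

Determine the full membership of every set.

From (11): w ∉ X.
(2): v matches w: v ∉ X.
(6) (exactly one): u ∈ X.
Suppose t ∉ P: no assignment then satisfies all the clues, so t ∈ P.

P = {t, u}; R = {u, v, w}; X = {t, u}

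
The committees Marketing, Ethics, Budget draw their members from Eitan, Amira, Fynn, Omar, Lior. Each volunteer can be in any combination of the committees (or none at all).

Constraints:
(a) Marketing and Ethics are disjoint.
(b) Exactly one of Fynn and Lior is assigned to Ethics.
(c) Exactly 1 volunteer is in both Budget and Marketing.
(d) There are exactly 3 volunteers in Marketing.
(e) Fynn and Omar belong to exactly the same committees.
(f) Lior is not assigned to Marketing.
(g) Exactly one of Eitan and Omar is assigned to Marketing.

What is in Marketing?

Marketing = {Amira, Fynn, Omar}

From (f): Lior ∉ Marketing.
Suppose Eitan ∈ Marketing: no assignment then satisfies all the clues, so Eitan ∉ Marketing.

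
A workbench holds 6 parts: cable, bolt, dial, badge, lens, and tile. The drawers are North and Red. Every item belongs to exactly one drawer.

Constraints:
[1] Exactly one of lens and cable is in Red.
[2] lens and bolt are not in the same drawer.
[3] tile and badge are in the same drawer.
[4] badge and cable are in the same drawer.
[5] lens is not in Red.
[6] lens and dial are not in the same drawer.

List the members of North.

From (5): lens ∉ Red.
(1) (exactly one): cable ∈ Red.
(4): badge matches cable: badge ∉ North.
(4): badge matches cable: badge ∈ Red.
Only one drawer left: lens ∈ North.
(2): bolt ∉ North.
(3): tile matches badge: tile ∉ North.
(3): tile matches badge: tile ∈ Red.
(6): dial ∉ North.
Only one drawer left: bolt ∈ Red.
Only one drawer left: dial ∈ Red.

North = {lens}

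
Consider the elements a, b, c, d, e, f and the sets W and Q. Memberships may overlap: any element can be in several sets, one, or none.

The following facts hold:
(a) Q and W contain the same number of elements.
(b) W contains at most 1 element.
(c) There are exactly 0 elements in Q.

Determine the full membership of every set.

W = {}; Q = {}

(c): Q already has 0, so the rest are out.
Suppose a ∈ W: no assignment then satisfies all the clues, so a ∉ W.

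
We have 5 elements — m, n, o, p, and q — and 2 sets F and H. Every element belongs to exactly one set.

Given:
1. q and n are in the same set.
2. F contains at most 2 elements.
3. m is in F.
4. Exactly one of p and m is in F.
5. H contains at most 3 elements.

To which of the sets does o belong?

From (3): m ∈ F.
(4) (exactly one): p ∉ F.
Only one set left: p ∈ H.
Suppose o ∉ F: no assignment then satisfies all the clues, so o ∈ F.

o: F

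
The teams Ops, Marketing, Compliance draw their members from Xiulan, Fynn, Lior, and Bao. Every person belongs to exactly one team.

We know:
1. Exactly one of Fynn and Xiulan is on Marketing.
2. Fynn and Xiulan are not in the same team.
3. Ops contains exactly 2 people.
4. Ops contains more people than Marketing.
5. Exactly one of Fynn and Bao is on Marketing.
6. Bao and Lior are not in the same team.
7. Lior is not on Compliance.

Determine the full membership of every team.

From (7): Lior ∉ Compliance.
Suppose Xiulan ∉ Ops: no assignment then satisfies all the clues, so Xiulan ∈ Ops.

Ops = {Lior, Xiulan}; Marketing = {Fynn}; Compliance = {Bao}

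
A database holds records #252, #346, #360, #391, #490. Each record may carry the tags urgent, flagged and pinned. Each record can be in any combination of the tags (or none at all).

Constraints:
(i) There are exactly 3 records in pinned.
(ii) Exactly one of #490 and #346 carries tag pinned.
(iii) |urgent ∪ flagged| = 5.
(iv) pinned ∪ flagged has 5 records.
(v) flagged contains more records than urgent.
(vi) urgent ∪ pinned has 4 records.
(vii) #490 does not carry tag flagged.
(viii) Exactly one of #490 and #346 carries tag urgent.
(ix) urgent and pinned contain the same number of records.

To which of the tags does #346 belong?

#346: flagged

From (vii): #490 ∉ flagged.
Suppose #346 ∈ urgent: no assignment then satisfies all the clues, so #346 ∉ urgent.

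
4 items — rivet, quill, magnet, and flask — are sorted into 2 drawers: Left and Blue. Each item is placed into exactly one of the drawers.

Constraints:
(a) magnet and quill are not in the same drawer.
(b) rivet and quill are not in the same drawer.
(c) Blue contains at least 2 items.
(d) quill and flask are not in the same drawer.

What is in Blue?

Blue = {flask, magnet, rivet}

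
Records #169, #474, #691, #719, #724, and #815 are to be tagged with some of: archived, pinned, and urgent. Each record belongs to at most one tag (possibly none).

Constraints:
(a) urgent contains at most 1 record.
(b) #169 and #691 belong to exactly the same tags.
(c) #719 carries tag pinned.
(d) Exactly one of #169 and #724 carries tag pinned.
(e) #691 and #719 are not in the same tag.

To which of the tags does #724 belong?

#724: pinned

From (c): #719 ∈ pinned.
(e): #691 ∉ pinned.
(b): #169 matches #691: #169 ∉ pinned.
(d) (exactly one): #724 ∈ pinned.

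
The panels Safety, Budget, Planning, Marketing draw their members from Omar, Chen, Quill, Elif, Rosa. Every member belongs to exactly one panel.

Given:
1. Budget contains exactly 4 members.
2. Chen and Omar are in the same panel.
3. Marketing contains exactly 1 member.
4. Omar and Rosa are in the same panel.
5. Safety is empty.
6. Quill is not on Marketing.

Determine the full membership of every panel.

Safety = {}; Budget = {Chen, Omar, Quill, Rosa}; Planning = {}; Marketing = {Elif}

From (6): Quill ∉ Marketing.
(5): Safety already has 0, so the rest are out.
Suppose Omar ∉ Budget: no assignment then satisfies all the clues, so Omar ∈ Budget.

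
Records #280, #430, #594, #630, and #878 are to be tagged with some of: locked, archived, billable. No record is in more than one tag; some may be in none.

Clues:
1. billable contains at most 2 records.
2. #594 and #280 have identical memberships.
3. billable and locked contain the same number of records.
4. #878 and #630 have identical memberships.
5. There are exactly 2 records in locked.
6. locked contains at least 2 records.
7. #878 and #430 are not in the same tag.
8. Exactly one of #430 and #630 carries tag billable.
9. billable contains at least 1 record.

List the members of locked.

locked = {#280, #594}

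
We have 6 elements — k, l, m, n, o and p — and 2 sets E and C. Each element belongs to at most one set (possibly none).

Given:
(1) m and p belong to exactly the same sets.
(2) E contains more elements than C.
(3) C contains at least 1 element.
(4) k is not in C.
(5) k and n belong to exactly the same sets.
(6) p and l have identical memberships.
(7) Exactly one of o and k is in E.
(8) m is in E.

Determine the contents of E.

From (4): k ∉ C.
From (8): m ∈ E.
(1): p matches m: p ∈ E.
(5): n matches k: n ∉ C.
(6): l matches p: l ∈ E.
(3): only 1 candidates remain for C, so all are in.
(7) (exactly one): k ∈ E.
(5): n matches k: n ∈ E.

E = {k, l, m, n, p}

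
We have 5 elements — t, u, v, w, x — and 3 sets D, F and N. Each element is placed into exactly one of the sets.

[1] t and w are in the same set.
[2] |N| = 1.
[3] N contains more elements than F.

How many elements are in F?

0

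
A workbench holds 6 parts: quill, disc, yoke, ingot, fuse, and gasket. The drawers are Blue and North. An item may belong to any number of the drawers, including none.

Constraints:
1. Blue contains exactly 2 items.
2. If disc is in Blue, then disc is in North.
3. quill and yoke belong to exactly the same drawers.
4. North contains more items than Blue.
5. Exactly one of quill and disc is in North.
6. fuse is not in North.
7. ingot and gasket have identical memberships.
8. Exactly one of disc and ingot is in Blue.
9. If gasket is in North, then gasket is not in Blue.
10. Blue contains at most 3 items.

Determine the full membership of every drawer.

Blue = {disc, fuse}; North = {disc, gasket, ingot}

From (6): fuse ∉ North.
Suppose quill ∈ Blue: no assignment then satisfies all the clues, so quill ∉ Blue.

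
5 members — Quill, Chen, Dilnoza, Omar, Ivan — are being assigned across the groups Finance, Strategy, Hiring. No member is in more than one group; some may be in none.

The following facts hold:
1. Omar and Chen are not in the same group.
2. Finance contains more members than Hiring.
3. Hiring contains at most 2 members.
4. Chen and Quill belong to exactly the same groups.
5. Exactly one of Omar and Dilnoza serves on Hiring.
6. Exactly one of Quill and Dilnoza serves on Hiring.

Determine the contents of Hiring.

Hiring = {Dilnoza}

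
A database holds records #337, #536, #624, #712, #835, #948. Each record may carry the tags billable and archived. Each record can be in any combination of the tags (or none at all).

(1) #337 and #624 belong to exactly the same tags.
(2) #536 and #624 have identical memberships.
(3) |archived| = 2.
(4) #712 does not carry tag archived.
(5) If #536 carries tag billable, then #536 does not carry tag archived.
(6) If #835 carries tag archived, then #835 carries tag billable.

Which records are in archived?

From (4): #712 ∉ archived.
Suppose #337 ∈ archived: no assignment then satisfies all the clues, so #337 ∉ archived.

archived = {#835, #948}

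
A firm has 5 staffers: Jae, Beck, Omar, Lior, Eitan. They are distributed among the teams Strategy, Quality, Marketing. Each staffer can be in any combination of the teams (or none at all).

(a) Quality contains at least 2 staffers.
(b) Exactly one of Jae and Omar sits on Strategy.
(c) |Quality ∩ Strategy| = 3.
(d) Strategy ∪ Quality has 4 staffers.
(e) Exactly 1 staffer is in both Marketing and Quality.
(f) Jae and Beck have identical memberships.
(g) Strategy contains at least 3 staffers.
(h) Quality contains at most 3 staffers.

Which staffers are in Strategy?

Strategy = {Beck, Eitan, Jae, Lior}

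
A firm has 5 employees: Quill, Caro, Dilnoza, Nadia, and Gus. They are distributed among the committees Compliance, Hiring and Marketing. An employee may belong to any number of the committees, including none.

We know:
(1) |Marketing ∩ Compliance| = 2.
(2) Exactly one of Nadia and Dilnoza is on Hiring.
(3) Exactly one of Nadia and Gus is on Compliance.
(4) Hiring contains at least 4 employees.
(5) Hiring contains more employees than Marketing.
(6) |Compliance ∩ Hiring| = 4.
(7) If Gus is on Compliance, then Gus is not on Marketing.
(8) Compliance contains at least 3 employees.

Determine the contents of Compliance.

Compliance = {Caro, Dilnoza, Gus, Quill}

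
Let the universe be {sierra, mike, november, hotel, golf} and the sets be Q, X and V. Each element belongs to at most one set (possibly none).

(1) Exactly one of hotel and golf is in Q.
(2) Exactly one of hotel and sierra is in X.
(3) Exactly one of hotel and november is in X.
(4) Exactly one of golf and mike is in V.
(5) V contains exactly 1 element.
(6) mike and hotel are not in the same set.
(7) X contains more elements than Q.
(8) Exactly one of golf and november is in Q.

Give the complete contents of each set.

Q = {golf}; X = {november, sierra}; V = {mike}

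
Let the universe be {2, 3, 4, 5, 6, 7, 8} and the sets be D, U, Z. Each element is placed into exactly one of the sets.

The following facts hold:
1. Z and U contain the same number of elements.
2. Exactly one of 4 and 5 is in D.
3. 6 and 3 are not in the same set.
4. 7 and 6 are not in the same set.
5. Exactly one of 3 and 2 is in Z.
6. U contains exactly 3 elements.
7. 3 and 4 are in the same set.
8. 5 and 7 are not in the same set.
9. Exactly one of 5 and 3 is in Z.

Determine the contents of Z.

Z = {3, 4, 7}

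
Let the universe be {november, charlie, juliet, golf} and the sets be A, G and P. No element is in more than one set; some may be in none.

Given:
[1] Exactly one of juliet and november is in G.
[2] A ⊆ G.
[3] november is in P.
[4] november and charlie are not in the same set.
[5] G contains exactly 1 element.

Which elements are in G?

From (3): november ∈ P.
(1) (exactly one): juliet ∈ G.
(4): charlie ∉ P.
(5): G already has 1, so the rest are out.
(2) contrapositive: charlie ∉ A.
(2) contrapositive: golf ∉ A.

G = {juliet}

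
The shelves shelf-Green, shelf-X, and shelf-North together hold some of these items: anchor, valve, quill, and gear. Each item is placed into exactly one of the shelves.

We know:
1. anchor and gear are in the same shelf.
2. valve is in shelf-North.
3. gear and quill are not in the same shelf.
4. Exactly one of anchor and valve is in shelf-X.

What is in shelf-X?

From (2): valve ∈ shelf-North.
(4) (exactly one): anchor ∈ shelf-X.
(1): gear matches anchor: gear ∉ shelf-Green.
(1): gear matches anchor: gear ∈ shelf-X.
(3): quill ∉ shelf-X.

shelf-X = {anchor, gear}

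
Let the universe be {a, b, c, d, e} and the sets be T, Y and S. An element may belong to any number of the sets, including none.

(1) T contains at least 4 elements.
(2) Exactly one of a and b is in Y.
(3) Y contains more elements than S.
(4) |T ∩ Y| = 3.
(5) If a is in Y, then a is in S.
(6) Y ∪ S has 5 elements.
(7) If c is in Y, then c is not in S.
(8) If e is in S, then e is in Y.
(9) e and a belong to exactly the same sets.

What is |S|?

3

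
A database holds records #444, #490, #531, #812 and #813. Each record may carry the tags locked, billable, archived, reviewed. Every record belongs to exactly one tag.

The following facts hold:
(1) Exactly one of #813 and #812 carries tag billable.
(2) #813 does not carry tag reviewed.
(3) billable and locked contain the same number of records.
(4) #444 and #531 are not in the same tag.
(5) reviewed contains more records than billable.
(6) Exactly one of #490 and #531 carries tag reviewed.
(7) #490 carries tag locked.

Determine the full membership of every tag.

locked = {#490}; billable = {#813}; archived = {#444}; reviewed = {#531, #812}

From (2): #813 ∉ reviewed.
From (7): #490 ∈ locked.
(6) (exactly one): #531 ∈ reviewed.
(4): #444 ∉ reviewed.
Suppose #444 ∈ locked: no assignment then satisfies all the clues, so #444 ∉ locked.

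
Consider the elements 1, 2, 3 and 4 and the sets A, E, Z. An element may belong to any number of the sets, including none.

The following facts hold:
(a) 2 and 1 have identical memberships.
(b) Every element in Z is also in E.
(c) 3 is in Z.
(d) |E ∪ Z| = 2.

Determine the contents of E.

From (c): 3 ∈ Z.
(b) with 3 ∈ Z: 3 ∈ E.
Suppose 1 ∈ E: no assignment then satisfies all the clues, so 1 ∉ E.

E = {3, 4}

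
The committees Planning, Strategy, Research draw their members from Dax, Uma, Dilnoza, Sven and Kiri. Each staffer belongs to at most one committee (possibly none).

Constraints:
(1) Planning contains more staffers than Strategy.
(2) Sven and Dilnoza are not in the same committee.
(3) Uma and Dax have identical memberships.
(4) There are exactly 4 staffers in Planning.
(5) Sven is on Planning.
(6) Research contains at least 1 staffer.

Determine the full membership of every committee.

Planning = {Dax, Kiri, Sven, Uma}; Strategy = {}; Research = {Dilnoza}

From (5): Sven ∈ Planning.
(2): Dilnoza ∉ Planning.
(4): only 4 candidates remain for Planning, so all are in.
(6): only 1 candidates remain for Research, so all are in.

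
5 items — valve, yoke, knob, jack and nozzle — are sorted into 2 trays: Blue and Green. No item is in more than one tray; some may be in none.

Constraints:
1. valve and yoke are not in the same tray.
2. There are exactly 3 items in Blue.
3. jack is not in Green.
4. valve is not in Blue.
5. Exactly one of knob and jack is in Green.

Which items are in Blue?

Blue = {jack, nozzle, yoke}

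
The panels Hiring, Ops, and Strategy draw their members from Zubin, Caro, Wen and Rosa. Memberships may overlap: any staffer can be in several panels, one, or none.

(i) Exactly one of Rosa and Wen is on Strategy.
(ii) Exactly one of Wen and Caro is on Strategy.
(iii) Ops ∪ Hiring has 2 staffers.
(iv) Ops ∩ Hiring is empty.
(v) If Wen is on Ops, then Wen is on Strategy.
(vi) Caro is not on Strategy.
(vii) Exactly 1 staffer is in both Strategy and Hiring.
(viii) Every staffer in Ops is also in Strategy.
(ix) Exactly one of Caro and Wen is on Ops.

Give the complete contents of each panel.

Hiring = {Zubin}; Ops = {Wen}; Strategy = {Wen, Zubin}

From (vi): Caro ∉ Strategy.
(ii) (exactly one): Wen ∈ Strategy.
(viii) contrapositive: Caro ∉ Ops.
(ix) (exactly one): Wen ∈ Ops.
(i) (exactly one): Rosa ∉ Strategy.
(iv) (disjoint): Wen ∉ Hiring.
(viii) contrapositive: Rosa ∉ Ops.
Suppose Zubin ∉ Hiring: no assignment then satisfies all the clues, so Zubin ∈ Hiring.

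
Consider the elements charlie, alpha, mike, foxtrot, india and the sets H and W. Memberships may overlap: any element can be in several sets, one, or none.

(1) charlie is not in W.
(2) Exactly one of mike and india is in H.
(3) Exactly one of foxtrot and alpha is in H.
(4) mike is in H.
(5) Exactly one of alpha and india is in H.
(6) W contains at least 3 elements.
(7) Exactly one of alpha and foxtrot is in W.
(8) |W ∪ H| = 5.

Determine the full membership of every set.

H = {alpha, charlie, mike}; W = {foxtrot, india, mike}

From (1): charlie ∉ W.
From (4): mike ∈ H.
(2) (exactly one): india ∉ H.
(5) (exactly one): alpha ∈ H.
(3) (exactly one): foxtrot ∉ H.
Suppose charlie ∉ H: no assignment then satisfies all the clues, so charlie ∈ H.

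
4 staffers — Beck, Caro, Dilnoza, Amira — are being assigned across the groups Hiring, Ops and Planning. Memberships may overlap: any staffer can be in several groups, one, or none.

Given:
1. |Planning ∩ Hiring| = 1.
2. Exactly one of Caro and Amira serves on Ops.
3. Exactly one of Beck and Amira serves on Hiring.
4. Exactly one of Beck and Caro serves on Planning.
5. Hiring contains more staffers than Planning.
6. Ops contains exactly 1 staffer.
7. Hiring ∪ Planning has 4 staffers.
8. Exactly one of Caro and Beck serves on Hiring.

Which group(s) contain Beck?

Beck: Planning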